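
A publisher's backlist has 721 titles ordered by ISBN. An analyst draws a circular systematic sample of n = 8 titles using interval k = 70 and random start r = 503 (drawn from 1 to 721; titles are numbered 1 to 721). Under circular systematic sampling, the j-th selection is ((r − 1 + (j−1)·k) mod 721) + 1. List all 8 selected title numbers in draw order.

503, 573, 643, 713, 62, 132, 202, 272

Selection 1: 503
Selection 2: 503 + 70 = 573
Selection 3: 573 + 70 = 643
Selection 4: 643 + 70 = 713
Selection 5: 713 + 70 = 783 → 783 − 721 = 62
Selection 6: 62 + 70 = 132
Selection 7: 132 + 70 = 202
Selection 8: 202 + 70 = 272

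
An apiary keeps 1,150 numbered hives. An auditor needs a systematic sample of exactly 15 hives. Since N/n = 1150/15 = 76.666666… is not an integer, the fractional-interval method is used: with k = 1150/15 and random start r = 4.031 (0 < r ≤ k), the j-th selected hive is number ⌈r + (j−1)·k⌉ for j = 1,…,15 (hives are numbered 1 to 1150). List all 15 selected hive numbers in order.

5, 81, 158, 235, 311, 388, 465, 541, 618, 695, 771, 848, 925, 1001, 1078

j=1: r + 0k = 4.031 → ⌈·⌉ = 5
j=2: r + 1k = 80.697666… → ⌈·⌉ = 81
j=3: r + 2k = 157.364333… → ⌈·⌉ = 158
j=4: r + 3k = 234.031 → ⌈·⌉ = 235
j=5: r + 4k = 310.697666… → ⌈·⌉ = 311
j=6: r + 5k = 387.364333… → ⌈·⌉ = 388
j=7: r + 6k = 464.031 → ⌈·⌉ = 465
j=8: r + 7k = 540.697666… → ⌈·⌉ = 541
j=9: r + 8k = 617.364333… → ⌈·⌉ = 618
j=10: r + 9k = 694.031 → ⌈·⌉ = 695
j=11: r + 10k = 770.697666… → ⌈·⌉ = 771
j=12: r + 11k = 847.364333… → ⌈·⌉ = 848
j=13: r + 12k = 924.031 → ⌈·⌉ = 925
j=14: r + 13k = 1000.697666… → ⌈·⌉ = 1001
j=15: r + 14k = 1077.364333… → ⌈·⌉ = 1078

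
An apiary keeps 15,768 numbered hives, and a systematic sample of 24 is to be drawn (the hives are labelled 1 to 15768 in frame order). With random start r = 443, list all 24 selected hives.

k = N/n = 15768/24 = 657
hive 1: 443
hive 2: 443 + 657 = 1100
hive 3: 1100 + 657 = 1757
hive 4: 1757 + 657 = 2414
hive 5: 2414 + 657 = 3071
hive 6: 3071 + 657 = 3728
hive 7: 3728 + 657 = 4385
hive 8: 4385 + 657 = 5042
hive 9: 5042 + 657 = 5699
hive 10: 5699 + 657 = 6356
hive 11: 6356 + 657 = 7013
hive 12: 7013 + 657 = 7670
hive 13: 7670 + 657 = 8327
hive 14: 8327 + 657 = 8984
hive 15: 8984 + 657 = 9641
hive 16: 9641 + 657 = 10298
hive 17: 10298 + 657 = 10955
hive 18: 10955 + 657 = 11612
hive 19: 11612 + 657 = 12269
hive 20: 12269 + 657 = 12926
hive 21: 12926 + 657 = 13583
hive 22: 13583 + 657 = 14240
hive 23: 14240 + 657 = 14897
hive 24: 14897 + 657 = 15554

443, 1100, 1757, 2414, 3071, 3728, 4385, 5042, 5699, 6356, 7013, 7670, 8327, 8984, 9641, 10298, 10955, 11612, 12269, 12926, 13583, 14240, 14897, 15554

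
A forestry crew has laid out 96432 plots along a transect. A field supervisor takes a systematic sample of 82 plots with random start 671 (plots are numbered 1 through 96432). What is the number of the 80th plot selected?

93575

k = 96432/82 = 1176
80th selection = r + (80−1)·k = 671 + 79×1176 = 671 + 92904 = 93575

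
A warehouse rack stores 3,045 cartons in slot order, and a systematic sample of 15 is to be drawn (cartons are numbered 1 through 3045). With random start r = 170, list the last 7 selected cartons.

1794, 1997, 2200, 2403, 2606, 2809, 3012

k = N/n = 3045/15 = 203
9th selection = 170 + 8×203 = 1794
10th: 1794 + 203 = 1997
11th: 1997 + 203 = 2200
12th: 2200 + 203 = 2403
13th: 2403 + 203 = 2606
14th: 2606 + 203 = 2809
15th: 2809 + 203 = 3012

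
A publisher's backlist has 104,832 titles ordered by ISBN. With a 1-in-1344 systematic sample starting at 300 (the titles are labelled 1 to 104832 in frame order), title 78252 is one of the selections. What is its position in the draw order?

59

k = 1344
position = (78252 − 300)/1344 + 1 = 77952/1344 + 1 = 58 + 1 = 59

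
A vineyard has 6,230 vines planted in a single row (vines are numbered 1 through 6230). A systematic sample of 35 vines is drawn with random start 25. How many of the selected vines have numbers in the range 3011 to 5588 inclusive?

15

k = 6230/35 = 178
First selection ≥ 3011: 25 + ⌈(3011−25)/178⌉·178 = 25 + 17×178 = 3051
Last selection ≤ 5588: 25 + ⌊(5588−25)/178⌋·178 = 25 + 31×178 = 5543
Count = 31 − 17 + 1 = 15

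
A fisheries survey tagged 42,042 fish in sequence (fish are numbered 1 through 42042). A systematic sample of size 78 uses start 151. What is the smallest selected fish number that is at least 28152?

28179

k = 42042/78 = 539
Steps past start: ⌈(28152 − 151)/539⌉ = ⌈28001/539⌉ = 52
Selected fish: 151 + 52×539 = 28179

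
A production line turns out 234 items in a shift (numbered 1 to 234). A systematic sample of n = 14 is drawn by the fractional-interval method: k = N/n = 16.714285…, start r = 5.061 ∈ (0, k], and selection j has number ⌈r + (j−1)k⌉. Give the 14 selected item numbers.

6, 22, 39, 56, 72, 89, 106, 123, 139, 156, 173, 189, 206, 223

j=1: r + 0k = 5.061 → ⌈·⌉ = 6
j=2: r + 1k = 21.775285… → ⌈·⌉ = 22
j=3: r + 2k = 38.489571… → ⌈·⌉ = 39
j=4: r + 3k = 55.203857… → ⌈·⌉ = 56
j=5: r + 4k = 71.918142… → ⌈·⌉ = 72
j=6: r + 5k = 88.632428… → ⌈·⌉ = 89
j=7: r + 6k = 105.346714… → ⌈·⌉ = 106
j=8: r + 7k = 122.061 → ⌈·⌉ = 123
j=9: r + 8k = 138.775285… → ⌈·⌉ = 139
j=10: r + 9k = 155.489571… → ⌈·⌉ = 156
j=11: r + 10k = 172.203857… → ⌈·⌉ = 173
j=12: r + 11k = 188.918142… → ⌈·⌉ = 189
j=13: r + 12k = 205.632428… → ⌈·⌉ = 206
j=14: r + 13k = 222.346714… → ⌈·⌉ = 223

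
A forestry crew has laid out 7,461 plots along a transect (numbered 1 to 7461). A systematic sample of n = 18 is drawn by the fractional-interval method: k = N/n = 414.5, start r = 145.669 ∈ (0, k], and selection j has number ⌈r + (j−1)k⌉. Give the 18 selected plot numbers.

j=1: r + 0k = 145.669 → ⌈·⌉ = 146
j=2: r + 1k = 560.169 → ⌈·⌉ = 561
j=3: r + 2k = 974.669 → ⌈·⌉ = 975
j=4: r + 3k = 1389.169 → ⌈·⌉ = 1390
j=5: r + 4k = 1803.669 → ⌈·⌉ = 1804
j=6: r + 5k = 2218.169 → ⌈·⌉ = 2219
j=7: r + 6k = 2632.669 → ⌈·⌉ = 2633
j=8: r + 7k = 3047.169 → ⌈·⌉ = 3048
j=9: r + 8k = 3461.669 → ⌈·⌉ = 3462
j=10: r + 9k = 3876.169 → ⌈·⌉ = 3877
j=11: r + 10k = 4290.669 → ⌈·⌉ = 4291
j=12: r + 11k = 4705.169 → ⌈·⌉ = 4706
j=13: r + 12k = 5119.669 → ⌈·⌉ = 5120
j=14: r + 13k = 5534.169 → ⌈·⌉ = 5535
j=15: r + 14k = 5948.669 → ⌈·⌉ = 5949
j=16: r + 15k = 6363.169 → ⌈·⌉ = 6364
j=17: r + 16k = 6777.669 → ⌈·⌉ = 6778
j=18: r + 17k = 7192.169 → ⌈·⌉ = 7193

146, 561, 975, 1390, 1804, 2219, 2633, 3048, 3462, 3877, 4291, 4706, 5120, 5535, 5949, 6364, 6778, 7193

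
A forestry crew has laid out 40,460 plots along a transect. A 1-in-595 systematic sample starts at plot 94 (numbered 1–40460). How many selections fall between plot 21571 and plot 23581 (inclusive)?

3

k = 595
First selection ≥ 21571: 94 + ⌈(21571−94)/595⌉·595 = 94 + 37×595 = 22109
Last selection ≤ 23581: 94 + ⌊(23581−94)/595⌋·595 = 94 + 39×595 = 23299
Count = 39 − 37 + 1 = 3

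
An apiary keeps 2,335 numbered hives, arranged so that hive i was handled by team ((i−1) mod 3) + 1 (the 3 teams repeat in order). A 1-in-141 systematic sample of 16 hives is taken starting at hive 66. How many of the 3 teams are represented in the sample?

1

Consecutive selections differ by k = 141, so their team numbers differ by 141 mod 3 = 0.
gcd(141, 3) = 3, so the sample visits 3/3 = 1 distinct residues mod 3.
Start 66 is team 3; the teams hit are 3.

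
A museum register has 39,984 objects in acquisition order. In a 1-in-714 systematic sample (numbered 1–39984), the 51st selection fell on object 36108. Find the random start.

408

k = 714
r = 36108 − (51−1)×714 = 36108 − 35700 = 408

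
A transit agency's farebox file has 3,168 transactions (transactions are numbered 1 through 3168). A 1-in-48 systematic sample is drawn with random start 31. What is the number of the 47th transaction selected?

2239

k = 48
47th selection = r + (47−1)·k = 31 + 46×48 = 31 + 2208 = 2239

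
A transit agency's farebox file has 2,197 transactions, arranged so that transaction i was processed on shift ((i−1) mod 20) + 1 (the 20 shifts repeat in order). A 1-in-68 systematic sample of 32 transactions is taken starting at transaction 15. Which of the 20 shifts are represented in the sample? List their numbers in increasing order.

3, 7, 11, 15, 19

Consecutive selections differ by k = 68, so their shift numbers differ by 68 mod 20 = 8.
gcd(68, 20) = 4, so the sample visits 20/4 = 5 distinct residues mod 20.
Start 15 is shift 15; the shifts hit are 3, 7, 11, 15, 19.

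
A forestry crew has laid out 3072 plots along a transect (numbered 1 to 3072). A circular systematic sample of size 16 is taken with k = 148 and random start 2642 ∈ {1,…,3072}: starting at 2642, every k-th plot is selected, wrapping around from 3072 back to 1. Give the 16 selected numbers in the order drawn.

2642, 2790, 2938, 14, 162, 310, 458, 606, 754, 902, 1050, 1198, 1346, 1494, 1642, 1790

Selection 1: 2642
Selection 2: 2642 + 148 = 2790
Selection 3: 2790 + 148 = 2938
Selection 4: 2938 + 148 = 3086 → 3086 − 3072 = 14
Selection 5: 14 + 148 = 162
Selection 6: 162 + 148 = 310
Selection 7: 310 + 148 = 458
Selection 8: 458 + 148 = 606
Selection 9: 606 + 148 = 754
Selection 10: 754 + 148 = 902
Selection 11: 902 + 148 = 1050
Selection 12: 1050 + 148 = 1198
Selection 13: 1198 + 148 = 1346
Selection 14: 1346 + 148 = 1494
Selection 15: 1494 + 148 = 1642
Selection 16: 1642 + 148 = 1790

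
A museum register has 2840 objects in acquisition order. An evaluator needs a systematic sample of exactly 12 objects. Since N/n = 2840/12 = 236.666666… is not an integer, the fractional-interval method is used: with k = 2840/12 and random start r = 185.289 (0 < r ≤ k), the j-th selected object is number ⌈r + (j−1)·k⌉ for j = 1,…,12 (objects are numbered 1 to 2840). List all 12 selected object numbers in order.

186, 422, 659, 896, 1132, 1369, 1606, 1842, 2079, 2316, 2552, 2789

j=1: r + 0k = 185.289 → ⌈·⌉ = 186
j=2: r + 1k = 421.955666… → ⌈·⌉ = 422
j=3: r + 2k = 658.622333… → ⌈·⌉ = 659
j=4: r + 3k = 895.289 → ⌈·⌉ = 896
j=5: r + 4k = 1131.955666… → ⌈·⌉ = 1132
j=6: r + 5k = 1368.622333… → ⌈·⌉ = 1369
j=7: r + 6k = 1605.289 → ⌈·⌉ = 1606
j=8: r + 7k = 1841.955666… → ⌈·⌉ = 1842
j=9: r + 8k = 2078.622333… → ⌈·⌉ = 2079
j=10: r + 9k = 2315.289 → ⌈·⌉ = 2316
j=11: r + 10k = 2551.955666… → ⌈·⌉ = 2552
j=12: r + 11k = 2788.622333… → ⌈·⌉ = 2789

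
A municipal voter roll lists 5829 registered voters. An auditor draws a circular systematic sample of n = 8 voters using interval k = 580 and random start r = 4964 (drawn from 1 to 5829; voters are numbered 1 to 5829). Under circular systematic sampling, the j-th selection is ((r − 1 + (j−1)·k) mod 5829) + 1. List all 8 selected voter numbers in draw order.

4964, 5544, 295, 875, 1455, 2035, 2615, 3195

Selection 1: 4964
Selection 2: 4964 + 580 = 5544
Selection 3: 5544 + 580 = 6124 → 6124 − 5829 = 295
Selection 4: 295 + 580 = 875
Selection 5: 875 + 580 = 1455
Selection 6: 1455 + 580 = 2035
Selection 7: 2035 + 580 = 2615
Selection 8: 2615 + 580 = 3195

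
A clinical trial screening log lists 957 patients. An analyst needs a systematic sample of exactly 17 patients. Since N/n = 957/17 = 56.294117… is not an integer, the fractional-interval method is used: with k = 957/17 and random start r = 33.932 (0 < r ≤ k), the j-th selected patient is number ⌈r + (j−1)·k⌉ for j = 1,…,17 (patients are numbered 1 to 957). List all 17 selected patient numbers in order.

34, 91, 147, 203, 260, 316, 372, 428, 485, 541, 597, 654, 710, 766, 823, 879, 935

j=1: r + 0k = 33.932 → ⌈·⌉ = 34
j=2: r + 1k = 90.226117… → ⌈·⌉ = 91
j=3: r + 2k = 146.520235… → ⌈·⌉ = 147
j=4: r + 3k = 202.814352… → ⌈·⌉ = 203
j=5: r + 4k = 259.108470… → ⌈·⌉ = 260
j=6: r + 5k = 315.402588… → ⌈·⌉ = 316
j=7: r + 6k = 371.696705… → ⌈·⌉ = 372
j=8: r + 7k = 427.990823… → ⌈·⌉ = 428
j=9: r + 8k = 484.284941… → ⌈·⌉ = 485
j=10: r + 9k = 540.579058… → ⌈·⌉ = 541
j=11: r + 10k = 596.873176… → ⌈·⌉ = 597
j=12: r + 11k = 653.167294… → ⌈·⌉ = 654
j=13: r + 12k = 709.461411… → ⌈·⌉ = 710
j=14: r + 13k = 765.755529… → ⌈·⌉ = 766
j=15: r + 14k = 822.049647… → ⌈·⌉ = 823
j=16: r + 15k = 878.343764… → ⌈·⌉ = 879
j=17: r + 16k = 934.637882… → ⌈·⌉ = 935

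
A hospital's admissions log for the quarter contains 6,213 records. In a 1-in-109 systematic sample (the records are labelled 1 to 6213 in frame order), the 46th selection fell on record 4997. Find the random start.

92

k = 109
r = 4997 − (46−1)×109 = 4997 − 4905 = 92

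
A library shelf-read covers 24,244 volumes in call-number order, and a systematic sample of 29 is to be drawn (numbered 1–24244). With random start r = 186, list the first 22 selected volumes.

186, 1022, 1858, 2694, 3530, 4366, 5202, 6038, 6874, 7710, 8546, 9382, 10218, 11054, 11890, 12726, 13562, 14398, 15234, 16070, 16906, 17742

k = N/n = 24244/29 = 836
volume 1: 186
volume 2: 186 + 836 = 1022
volume 3: 1022 + 836 = 1858
volume 4: 1858 + 836 = 2694
volume 5: 2694 + 836 = 3530
volume 6: 3530 + 836 = 4366
volume 7: 4366 + 836 = 5202
volume 8: 5202 + 836 = 6038
volume 9: 6038 + 836 = 6874
volume 10: 6874 + 836 = 7710
volume 11: 7710 + 836 = 8546
volume 12: 8546 + 836 = 9382
volume 13: 9382 + 836 = 10218
volume 14: 10218 + 836 = 11054
volume 15: 11054 + 836 = 11890
volume 16: 11890 + 836 = 12726
volume 17: 12726 + 836 = 13562
volume 18: 13562 + 836 = 14398
volume 19: 14398 + 836 = 15234
volume 20: 15234 + 836 = 16070
volume 21: 16070 + 836 = 16906
volume 22: 16906 + 836 = 17742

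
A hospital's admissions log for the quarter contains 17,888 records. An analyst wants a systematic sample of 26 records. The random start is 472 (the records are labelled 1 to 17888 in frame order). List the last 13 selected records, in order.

k = N/n = 17888/26 = 688
14th selection = 472 + 13×688 = 9416
15th: 9416 + 688 = 10104
16th: 10104 + 688 = 10792
17th: 10792 + 688 = 11480
18th: 11480 + 688 = 12168
19th: 12168 + 688 = 12856
20th: 12856 + 688 = 13544
21st: 13544 + 688 = 14232
22nd: 14232 + 688 = 14920
23rd: 14920 + 688 = 15608
24th: 15608 + 688 = 16296
25th: 16296 + 688 = 16984
26th: 16984 + 688 = 17672

9416, 10104, 10792, 11480, 12168, 12856, 13544, 14232, 14920, 15608, 16296, 16984, 17672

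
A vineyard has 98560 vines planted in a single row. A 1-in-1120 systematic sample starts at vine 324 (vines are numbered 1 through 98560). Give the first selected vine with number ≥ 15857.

k = 1120
Steps past start: ⌈(15857 − 324)/1120⌉ = ⌈15533/1120⌉ = 14
Selected vine: 324 + 14×1120 = 16004

16004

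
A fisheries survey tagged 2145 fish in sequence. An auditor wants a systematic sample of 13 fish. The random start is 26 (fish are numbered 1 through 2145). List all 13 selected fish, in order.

k = N/n = 2145/13 = 165
fish 1: 26
fish 2: 26 + 165 = 191
fish 3: 191 + 165 = 356
fish 4: 356 + 165 = 521
fish 5: 521 + 165 = 686
fish 6: 686 + 165 = 851
fish 7: 851 + 165 = 1016
fish 8: 1016 + 165 = 1181
fish 9: 1181 + 165 = 1346
fish 10: 1346 + 165 = 1511
fish 11: 1511 + 165 = 1676
fish 12: 1676 + 165 = 1841
fish 13: 1841 + 165 = 2006

26, 191, 356, 521, 686, 851, 1016, 1181, 1346, 1511, 1676, 1841, 2006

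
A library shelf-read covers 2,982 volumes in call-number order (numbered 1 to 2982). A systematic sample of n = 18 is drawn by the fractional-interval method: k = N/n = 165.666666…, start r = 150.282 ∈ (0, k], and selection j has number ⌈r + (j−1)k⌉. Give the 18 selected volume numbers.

j=1: r + 0k = 150.282 → ⌈·⌉ = 151
j=2: r + 1k = 315.948666… → ⌈·⌉ = 316
j=3: r + 2k = 481.615333… → ⌈·⌉ = 482
j=4: r + 3k = 647.282 → ⌈·⌉ = 648
j=5: r + 4k = 812.948666… → ⌈·⌉ = 813
j=6: r + 5k = 978.615333… → ⌈·⌉ = 979
j=7: r + 6k = 1144.282 → ⌈·⌉ = 1145
j=8: r + 7k = 1309.948666… → ⌈·⌉ = 1310
j=9: r + 8k = 1475.615333… → ⌈·⌉ = 1476
j=10: r + 9k = 1641.282 → ⌈·⌉ = 1642
j=11: r + 10k = 1806.948666… → ⌈·⌉ = 1807
j=12: r + 11k = 1972.615333… → ⌈·⌉ = 1973
j=13: r + 12k = 2138.282 → ⌈·⌉ = 2139
j=14: r + 13k = 2303.948666… → ⌈·⌉ = 2304
j=15: r + 14k = 2469.615333… → ⌈·⌉ = 2470
j=16: r + 15k = 2635.282 → ⌈·⌉ = 2636
j=17: r + 16k = 2800.948666… → ⌈·⌉ = 2801
j=18: r + 17k = 2966.615333… → ⌈·⌉ = 2967

151, 316, 482, 648, 813, 979, 1145, 1310, 1476, 1642, 1807, 1973, 2139, 2304, 2470, 2636, 2801, 2967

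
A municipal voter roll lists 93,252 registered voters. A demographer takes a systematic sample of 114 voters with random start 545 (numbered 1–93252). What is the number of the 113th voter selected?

92161

k = 93252/114 = 818
113th selection = r + (113−1)·k = 545 + 112×818 = 545 + 91616 = 92161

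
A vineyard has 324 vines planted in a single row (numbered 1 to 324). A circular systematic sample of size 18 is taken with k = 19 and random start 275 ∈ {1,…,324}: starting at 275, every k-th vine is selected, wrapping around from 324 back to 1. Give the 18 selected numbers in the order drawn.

Selection 1: 275
Selection 2: 275 + 19 = 294
Selection 3: 294 + 19 = 313
Selection 4: 313 + 19 = 332 → 332 − 324 = 8
Selection 5: 8 + 19 = 27
Selection 6: 27 + 19 = 46
Selection 7: 46 + 19 = 65
Selection 8: 65 + 19 = 84
Selection 9: 84 + 19 = 103
Selection 10: 103 + 19 = 122
Selection 11: 122 + 19 = 141
Selection 12: 141 + 19 = 160
Selection 13: 160 + 19 = 179
Selection 14: 179 + 19 = 198
Selection 15: 198 + 19 = 217
Selection 16: 217 + 19 = 236
Selection 17: 236 + 19 = 255
Selection 18: 255 + 19 = 274

275, 294, 313, 8, 27, 46, 65, 84, 103, 122, 141, 160, 179, 198, 217, 236, 255, 274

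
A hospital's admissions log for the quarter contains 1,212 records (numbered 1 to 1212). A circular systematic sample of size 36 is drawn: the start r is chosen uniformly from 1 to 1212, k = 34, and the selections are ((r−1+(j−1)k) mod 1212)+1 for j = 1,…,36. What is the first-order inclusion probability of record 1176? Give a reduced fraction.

3/101

For each position j, as r ranges over 1…1212 the j-th selection hits every record exactly once, so record 1176 is selected for exactly 36 of the 1212 starts.
Inclusion probability = 36/1212 = 3/101.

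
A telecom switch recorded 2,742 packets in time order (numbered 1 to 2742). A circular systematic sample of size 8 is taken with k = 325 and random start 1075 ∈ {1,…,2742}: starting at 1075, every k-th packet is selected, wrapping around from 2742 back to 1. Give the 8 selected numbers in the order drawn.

Selection 1: 1075
Selection 2: 1075 + 325 = 1400
Selection 3: 1400 + 325 = 1725
Selection 4: 1725 + 325 = 2050
Selection 5: 2050 + 325 = 2375
Selection 6: 2375 + 325 = 2700
Selection 7: 2700 + 325 = 3025 → 3025 − 2742 = 283
Selection 8: 283 + 325 = 608

1075, 1400, 1725, 2050, 2375, 2700, 283, 608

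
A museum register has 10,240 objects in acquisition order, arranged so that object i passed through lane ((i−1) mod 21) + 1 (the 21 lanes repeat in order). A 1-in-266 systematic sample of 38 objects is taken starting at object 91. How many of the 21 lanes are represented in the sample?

Consecutive selections differ by k = 266, so their lane numbers differ by 266 mod 21 = 14.
gcd(266, 21) = 7, so the sample visits 21/7 = 3 distinct residues mod 21.
Start 91 is lane 7; the lanes hit are 7, 14, 21.

3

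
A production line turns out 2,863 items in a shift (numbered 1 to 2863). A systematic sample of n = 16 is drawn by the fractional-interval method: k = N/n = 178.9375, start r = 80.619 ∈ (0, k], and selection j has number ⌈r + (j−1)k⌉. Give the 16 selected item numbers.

81, 260, 439, 618, 797, 976, 1155, 1334, 1513, 1692, 1870, 2049, 2228, 2407, 2586, 2765

j=1: r + 0k = 80.619 → ⌈·⌉ = 81
j=2: r + 1k = 259.5565 → ⌈·⌉ = 260
j=3: r + 2k = 438.494 → ⌈·⌉ = 439
j=4: r + 3k = 617.4315 → ⌈·⌉ = 618
j=5: r + 4k = 796.369 → ⌈·⌉ = 797
j=6: r + 5k = 975.3065 → ⌈·⌉ = 976
j=7: r + 6k = 1154.244 → ⌈·⌉ = 1155
j=8: r + 7k = 1333.1815 → ⌈·⌉ = 1334
j=9: r + 8k = 1512.119 → ⌈·⌉ = 1513
j=10: r + 9k = 1691.0565 → ⌈·⌉ = 1692
j=11: r + 10k = 1869.994 → ⌈·⌉ = 1870
j=12: r + 11k = 2048.9315 → ⌈·⌉ = 2049
j=13: r + 12k = 2227.869 → ⌈·⌉ = 2228
j=14: r + 13k = 2406.8065 → ⌈·⌉ = 2407
j=15: r + 14k = 2585.744 → ⌈·⌉ = 2586
j=16: r + 15k = 2764.6815 → ⌈·⌉ = 2765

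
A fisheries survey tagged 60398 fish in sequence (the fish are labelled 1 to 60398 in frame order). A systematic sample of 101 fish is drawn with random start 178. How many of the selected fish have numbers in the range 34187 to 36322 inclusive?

4

k = 60398/101 = 598
First selection ≥ 34187: 178 + ⌈(34187−178)/598⌉·598 = 178 + 57×598 = 34264
Last selection ≤ 36322: 178 + ⌊(36322−178)/598⌋·598 = 178 + 60×598 = 36058
Count = 60 − 57 + 1 = 4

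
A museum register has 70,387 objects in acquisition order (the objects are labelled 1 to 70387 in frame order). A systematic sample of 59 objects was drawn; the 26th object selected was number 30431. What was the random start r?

606

k = 70387/59 = 1193
r = 30431 − (26−1)×1193 = 30431 − 29825 = 606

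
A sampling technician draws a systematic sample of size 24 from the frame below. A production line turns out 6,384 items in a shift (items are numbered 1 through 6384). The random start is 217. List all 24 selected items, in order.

k = N/n = 6384/24 = 266
item 1: 217
item 2: 217 + 266 = 483
item 3: 483 + 266 = 749
item 4: 749 + 266 = 1015
item 5: 1015 + 266 = 1281
item 6: 1281 + 266 = 1547
item 7: 1547 + 266 = 1813
item 8: 1813 + 266 = 2079
item 9: 2079 + 266 = 2345
item 10: 2345 + 266 = 2611
item 11: 2611 + 266 = 2877
item 12: 2877 + 266 = 3143
item 13: 3143 + 266 = 3409
item 14: 3409 + 266 = 3675
item 15: 3675 + 266 = 3941
item 16: 3941 + 266 = 4207
item 17: 4207 + 266 = 4473
item 18: 4473 + 266 = 4739
item 19: 4739 + 266 = 5005
item 20: 5005 + 266 = 5271
item 21: 5271 + 266 = 5537
item 22: 5537 + 266 = 5803
item 23: 5803 + 266 = 6069
item 24: 6069 + 266 = 6335

217, 483, 749, 1015, 1281, 1547, 1813, 2079, 2345, 2611, 2877, 3143, 3409, 3675, 3941, 4207, 4473, 4739, 5005, 5271, 5537, 5803, 6069, 6335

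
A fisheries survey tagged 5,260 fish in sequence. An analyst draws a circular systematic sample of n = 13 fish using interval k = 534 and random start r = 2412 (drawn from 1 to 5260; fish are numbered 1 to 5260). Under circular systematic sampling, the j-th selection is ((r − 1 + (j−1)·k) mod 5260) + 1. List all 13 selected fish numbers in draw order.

2412, 2946, 3480, 4014, 4548, 5082, 356, 890, 1424, 1958, 2492, 3026, 3560

Selection 1: 2412
Selection 2: 2412 + 534 = 2946
Selection 3: 2946 + 534 = 3480
Selection 4: 3480 + 534 = 4014
Selection 5: 4014 + 534 = 4548
Selection 6: 4548 + 534 = 5082
Selection 7: 5082 + 534 = 5616 → 5616 − 5260 = 356
Selection 8: 356 + 534 = 890
Selection 9: 890 + 534 = 1424
Selection 10: 1424 + 534 = 1958
Selection 11: 1958 + 534 = 2492
Selection 12: 2492 + 534 = 3026
Selection 13: 3026 + 534 = 3560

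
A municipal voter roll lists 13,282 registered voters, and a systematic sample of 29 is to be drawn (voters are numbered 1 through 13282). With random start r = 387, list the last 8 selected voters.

10005, 10463, 10921, 11379, 11837, 12295, 12753, 13211

k = N/n = 13282/29 = 458
22nd selection = 387 + 21×458 = 10005
23rd: 10005 + 458 = 10463
24th: 10463 + 458 = 10921
25th: 10921 + 458 = 11379
26th: 11379 + 458 = 11837
27th: 11837 + 458 = 12295
28th: 12295 + 458 = 12753
29th: 12753 + 458 = 13211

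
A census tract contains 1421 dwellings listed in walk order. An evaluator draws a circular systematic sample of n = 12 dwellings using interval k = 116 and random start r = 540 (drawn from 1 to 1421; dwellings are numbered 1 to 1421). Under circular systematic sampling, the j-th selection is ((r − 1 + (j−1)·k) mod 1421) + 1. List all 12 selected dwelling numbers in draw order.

540, 656, 772, 888, 1004, 1120, 1236, 1352, 47, 163, 279, 395

Selection 1: 540
Selection 2: 540 + 116 = 656
Selection 3: 656 + 116 = 772
Selection 4: 772 + 116 = 888
Selection 5: 888 + 116 = 1004
Selection 6: 1004 + 116 = 1120
Selection 7: 1120 + 116 = 1236
Selection 8: 1236 + 116 = 1352
Selection 9: 1352 + 116 = 1468 → 1468 − 1421 = 47
Selection 10: 47 + 116 = 163
Selection 11: 163 + 116 = 279
Selection 12: 279 + 116 = 395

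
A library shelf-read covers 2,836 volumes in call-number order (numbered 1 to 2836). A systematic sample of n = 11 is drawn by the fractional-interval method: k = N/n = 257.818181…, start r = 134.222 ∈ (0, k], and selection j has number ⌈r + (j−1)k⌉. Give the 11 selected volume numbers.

135, 393, 650, 908, 1166, 1424, 1682, 1939, 2197, 2455, 2713

j=1: r + 0k = 134.222 → ⌈·⌉ = 135
j=2: r + 1k = 392.040181… → ⌈·⌉ = 393
j=3: r + 2k = 649.858363… → ⌈·⌉ = 650
j=4: r + 3k = 907.676545… → ⌈·⌉ = 908
j=5: r + 4k = 1165.494727… → ⌈·⌉ = 1166
j=6: r + 5k = 1423.312909… → ⌈·⌉ = 1424
j=7: r + 6k = 1681.131090… → ⌈·⌉ = 1682
j=8: r + 7k = 1938.949272… → ⌈·⌉ = 1939
j=9: r + 8k = 2196.767454… → ⌈·⌉ = 2197
j=10: r + 9k = 2454.585636… → ⌈·⌉ = 2455
j=11: r + 10k = 2712.403818… → ⌈·⌉ = 2713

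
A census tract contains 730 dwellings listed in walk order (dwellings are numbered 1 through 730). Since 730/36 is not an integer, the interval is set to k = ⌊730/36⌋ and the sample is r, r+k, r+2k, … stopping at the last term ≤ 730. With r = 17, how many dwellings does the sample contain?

36

k = ⌊730/36⌋ = 20
Achieved size = ⌊(730 − 17)/20⌋ + 1 = ⌊713/20⌋ + 1 = 35 + 1 = 36
(last selection: 17 + 35×20 = 717 ≤ 730; next would be 737 > 730)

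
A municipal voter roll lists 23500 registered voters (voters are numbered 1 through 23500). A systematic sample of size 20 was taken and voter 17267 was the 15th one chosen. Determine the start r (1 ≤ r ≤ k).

817

k = 23500/20 = 1175
r = 17267 − (15−1)×1175 = 17267 − 16450 = 817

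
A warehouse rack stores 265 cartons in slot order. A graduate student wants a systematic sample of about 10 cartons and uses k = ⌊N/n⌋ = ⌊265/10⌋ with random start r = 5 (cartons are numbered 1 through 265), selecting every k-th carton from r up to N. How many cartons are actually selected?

k = ⌊265/10⌋ = 26
Achieved size = ⌊(265 − 5)/26⌋ + 1 = ⌊260/26⌋ + 1 = 10 + 1 = 11
(last selection: 5 + 10×26 = 265 ≤ 265; next would be 291 > 265)

11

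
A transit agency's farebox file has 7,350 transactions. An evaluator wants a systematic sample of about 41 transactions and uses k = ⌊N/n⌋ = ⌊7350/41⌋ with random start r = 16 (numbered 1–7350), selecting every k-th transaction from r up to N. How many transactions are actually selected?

k = ⌊7350/41⌋ = 179
Achieved size = ⌊(7350 − 16)/179⌋ + 1 = ⌊7334/179⌋ + 1 = 40 + 1 = 41
(last selection: 16 + 40×179 = 7176 ≤ 7350; next would be 7355 > 7350)

41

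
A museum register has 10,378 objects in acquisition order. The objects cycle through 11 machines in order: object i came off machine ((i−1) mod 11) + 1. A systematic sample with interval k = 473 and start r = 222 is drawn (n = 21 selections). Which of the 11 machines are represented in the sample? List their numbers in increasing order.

2

Consecutive selections differ by k = 473, so their machine numbers differ by 473 mod 11 = 0.
gcd(473, 11) = 11, so the sample visits 11/11 = 1 distinct residues mod 11.
Start 222 is machine 2; the machines hit are 2.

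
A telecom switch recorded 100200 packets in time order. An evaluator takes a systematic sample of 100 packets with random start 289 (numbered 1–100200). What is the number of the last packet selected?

99487

k = 100200/100 = 1002
100th selection = r + (100−1)·k = 289 + 99×1002 = 289 + 99198 = 99487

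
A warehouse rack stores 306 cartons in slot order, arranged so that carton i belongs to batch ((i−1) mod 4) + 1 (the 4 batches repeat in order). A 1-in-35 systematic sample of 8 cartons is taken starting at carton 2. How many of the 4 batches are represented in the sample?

4

Consecutive selections differ by k = 35, so their batch numbers differ by 35 mod 4 = 3.
gcd(35, 4) = 1, so the sample visits 4/1 = 4 distinct residues mod 4.
Start 2 is batch 2; the batches hit are 1, 2, 3, 4.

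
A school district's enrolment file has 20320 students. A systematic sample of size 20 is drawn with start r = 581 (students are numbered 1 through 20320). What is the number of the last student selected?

19885

k = 20320/20 = 1016
20th selection = r + (20−1)·k = 581 + 19×1016 = 581 + 19304 = 19885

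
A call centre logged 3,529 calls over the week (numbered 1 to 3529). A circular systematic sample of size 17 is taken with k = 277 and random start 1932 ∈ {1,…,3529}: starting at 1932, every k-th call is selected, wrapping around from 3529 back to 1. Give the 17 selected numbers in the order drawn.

1932, 2209, 2486, 2763, 3040, 3317, 65, 342, 619, 896, 1173, 1450, 1727, 2004, 2281, 2558, 2835

Selection 1: 1932
Selection 2: 1932 + 277 = 2209
Selection 3: 2209 + 277 = 2486
Selection 4: 2486 + 277 = 2763
Selection 5: 2763 + 277 = 3040
Selection 6: 3040 + 277 = 3317
Selection 7: 3317 + 277 = 3594 → 3594 − 3529 = 65
Selection 8: 65 + 277 = 342
Selection 9: 342 + 277 = 619
Selection 10: 619 + 277 = 896
Selection 11: 896 + 277 = 1173
Selection 12: 1173 + 277 = 1450
Selection 13: 1450 + 277 = 1727
Selection 14: 1727 + 277 = 2004
Selection 15: 2004 + 277 = 2281
Selection 16: 2281 + 277 = 2558
Selection 17: 2558 + 277 = 2835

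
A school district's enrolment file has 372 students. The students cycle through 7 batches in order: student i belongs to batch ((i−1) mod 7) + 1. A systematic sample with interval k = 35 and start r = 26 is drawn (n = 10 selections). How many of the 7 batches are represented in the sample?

Consecutive selections differ by k = 35, so their batch numbers differ by 35 mod 7 = 0.
gcd(35, 7) = 7, so the sample visits 7/7 = 1 distinct residues mod 7.
Start 26 is batch 5; the batches hit are 5.

1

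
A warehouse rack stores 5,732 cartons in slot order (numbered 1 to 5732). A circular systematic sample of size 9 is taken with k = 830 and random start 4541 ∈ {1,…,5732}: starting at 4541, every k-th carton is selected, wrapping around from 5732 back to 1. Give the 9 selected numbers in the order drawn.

Selection 1: 4541
Selection 2: 4541 + 830 = 5371
Selection 3: 5371 + 830 = 6201 → 6201 − 5732 = 469
Selection 4: 469 + 830 = 1299
Selection 5: 1299 + 830 = 2129
Selection 6: 2129 + 830 = 2959
Selection 7: 2959 + 830 = 3789
Selection 8: 3789 + 830 = 4619
Selection 9: 4619 + 830 = 5449

4541, 5371, 469, 1299, 2129, 2959, 3789, 4619, 5449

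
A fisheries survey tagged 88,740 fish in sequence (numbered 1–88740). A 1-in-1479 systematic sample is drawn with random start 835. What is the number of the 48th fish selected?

70348

k = 1479
48th selection = r + (48−1)·k = 835 + 47×1479 = 835 + 69513 = 70348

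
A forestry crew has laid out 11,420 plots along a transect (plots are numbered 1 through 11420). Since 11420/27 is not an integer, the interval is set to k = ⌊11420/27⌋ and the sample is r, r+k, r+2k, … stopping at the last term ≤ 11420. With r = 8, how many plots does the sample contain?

28

k = ⌊11420/27⌋ = 422
Achieved size = ⌊(11420 − 8)/422⌋ + 1 = ⌊11412/422⌋ + 1 = 27 + 1 = 28
(last selection: 8 + 27×422 = 11402 ≤ 11420; next would be 11824 > 11420)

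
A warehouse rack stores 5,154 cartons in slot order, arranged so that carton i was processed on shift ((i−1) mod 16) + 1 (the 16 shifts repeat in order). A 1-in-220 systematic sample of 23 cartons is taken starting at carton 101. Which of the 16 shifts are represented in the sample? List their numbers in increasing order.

1, 5, 9, 13

Consecutive selections differ by k = 220, so their shift numbers differ by 220 mod 16 = 12.
gcd(220, 16) = 4, so the sample visits 16/4 = 4 distinct residues mod 16.
Start 101 is shift 5; the shifts hit are 1, 5, 9, 13.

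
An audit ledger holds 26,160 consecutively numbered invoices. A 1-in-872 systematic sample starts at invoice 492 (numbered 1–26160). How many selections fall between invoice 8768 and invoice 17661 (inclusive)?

k = 872
First selection ≥ 8768: 492 + ⌈(8768−492)/872⌉·872 = 492 + 10×872 = 9212
Last selection ≤ 17661: 492 + ⌊(17661−492)/872⌋·872 = 492 + 19×872 = 17060
Count = 19 − 10 + 1 = 10

10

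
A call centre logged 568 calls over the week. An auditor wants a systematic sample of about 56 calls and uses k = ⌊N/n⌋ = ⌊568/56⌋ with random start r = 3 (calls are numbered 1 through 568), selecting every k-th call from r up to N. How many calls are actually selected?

k = ⌊568/56⌋ = 10
Achieved size = ⌊(568 − 3)/10⌋ + 1 = ⌊565/10⌋ + 1 = 56 + 1 = 57
(last selection: 3 + 56×10 = 563 ≤ 568; next would be 573 > 568)

57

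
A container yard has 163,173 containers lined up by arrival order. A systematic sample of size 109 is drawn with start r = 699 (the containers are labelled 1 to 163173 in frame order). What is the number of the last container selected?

162375

k = 163173/109 = 1497
109th selection = r + (109−1)·k = 699 + 108×1497 = 699 + 161676 = 162375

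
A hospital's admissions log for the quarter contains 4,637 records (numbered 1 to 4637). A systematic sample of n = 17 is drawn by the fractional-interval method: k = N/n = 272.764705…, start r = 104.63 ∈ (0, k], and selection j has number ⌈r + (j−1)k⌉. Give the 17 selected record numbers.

105, 378, 651, 923, 1196, 1469, 1742, 2014, 2287, 2560, 2833, 3106, 3378, 3651, 3924, 4197, 4469

j=1: r + 0k = 104.63 → ⌈·⌉ = 105
j=2: r + 1k = 377.394705… → ⌈·⌉ = 378
j=3: r + 2k = 650.159411… → ⌈·⌉ = 651
j=4: r + 3k = 922.924117… → ⌈·⌉ = 923
j=5: r + 4k = 1195.688823… → ⌈·⌉ = 1196
j=6: r + 5k = 1468.453529… → ⌈·⌉ = 1469
j=7: r + 6k = 1741.218235… → ⌈·⌉ = 1742
j=8: r + 7k = 2013.982941… → ⌈·⌉ = 2014
j=9: r + 8k = 2286.747647… → ⌈·⌉ = 2287
j=10: r + 9k = 2559.512352… → ⌈·⌉ = 2560
j=11: r + 10k = 2832.277058… → ⌈·⌉ = 2833
j=12: r + 11k = 3105.041764… → ⌈·⌉ = 3106
j=13: r + 12k = 3377.806470… → ⌈·⌉ = 3378
j=14: r + 13k = 3650.571176… → ⌈·⌉ = 3651
j=15: r + 14k = 3923.335882… → ⌈·⌉ = 3924
j=16: r + 15k = 4196.100588… → ⌈·⌉ = 4197
j=17: r + 16k = 4468.865294… → ⌈·⌉ = 4469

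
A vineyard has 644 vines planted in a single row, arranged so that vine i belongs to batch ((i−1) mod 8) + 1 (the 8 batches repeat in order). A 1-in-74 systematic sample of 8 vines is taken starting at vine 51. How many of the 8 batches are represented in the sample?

Consecutive selections differ by k = 74, so their batch numbers differ by 74 mod 8 = 2.
gcd(74, 8) = 2, so the sample visits 8/2 = 4 distinct residues mod 8.
Start 51 is batch 3; the batches hit are 1, 3, 5, 7.

4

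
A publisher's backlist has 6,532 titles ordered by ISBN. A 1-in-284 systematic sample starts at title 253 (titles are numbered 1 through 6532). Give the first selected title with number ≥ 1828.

1957

k = 284
Steps past start: ⌈(1828 − 253)/284⌉ = ⌈1575/284⌉ = 6
Selected title: 253 + 6×284 = 1957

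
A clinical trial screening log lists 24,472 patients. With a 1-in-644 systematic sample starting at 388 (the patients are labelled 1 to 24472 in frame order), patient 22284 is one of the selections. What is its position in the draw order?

35

k = 644
position = (22284 − 388)/644 + 1 = 21896/644 + 1 = 34 + 1 = 35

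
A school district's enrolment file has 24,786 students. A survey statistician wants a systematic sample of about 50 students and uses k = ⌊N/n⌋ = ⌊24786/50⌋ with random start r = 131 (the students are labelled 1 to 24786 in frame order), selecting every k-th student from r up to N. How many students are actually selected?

k = ⌊24786/50⌋ = 495
Achieved size = ⌊(24786 − 131)/495⌋ + 1 = ⌊24655/495⌋ + 1 = 49 + 1 = 50
(last selection: 131 + 49×495 = 24386 ≤ 24786; next would be 24881 > 24786)

50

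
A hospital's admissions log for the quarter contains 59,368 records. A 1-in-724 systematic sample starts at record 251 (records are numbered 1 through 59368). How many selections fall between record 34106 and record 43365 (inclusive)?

k = 724
First selection ≥ 34106: 251 + ⌈(34106−251)/724⌉·724 = 251 + 47×724 = 34279
Last selection ≤ 43365: 251 + ⌊(43365−251)/724⌋·724 = 251 + 59×724 = 42967
Count = 59 − 47 + 1 = 13

13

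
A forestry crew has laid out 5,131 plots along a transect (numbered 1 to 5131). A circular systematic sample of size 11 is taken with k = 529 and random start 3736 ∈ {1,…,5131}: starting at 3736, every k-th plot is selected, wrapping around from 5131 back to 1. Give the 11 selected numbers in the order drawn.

Selection 1: 3736
Selection 2: 3736 + 529 = 4265
Selection 3: 4265 + 529 = 4794
Selection 4: 4794 + 529 = 5323 → 5323 − 5131 = 192
Selection 5: 192 + 529 = 721
Selection 6: 721 + 529 = 1250
Selection 7: 1250 + 529 = 1779
Selection 8: 1779 + 529 = 2308
Selection 9: 2308 + 529 = 2837
Selection 10: 2837 + 529 = 3366
Selection 11: 3366 + 529 = 3895

3736, 4265, 4794, 192, 721, 1250, 1779, 2308, 2837, 3366, 3895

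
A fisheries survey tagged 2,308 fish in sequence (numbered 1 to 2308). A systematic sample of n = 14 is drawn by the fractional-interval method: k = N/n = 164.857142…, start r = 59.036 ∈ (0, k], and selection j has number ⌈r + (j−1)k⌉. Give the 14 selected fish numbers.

j=1: r + 0k = 59.036 → ⌈·⌉ = 60
j=2: r + 1k = 223.893142… → ⌈·⌉ = 224
j=3: r + 2k = 388.750285… → ⌈·⌉ = 389
j=4: r + 3k = 553.607428… → ⌈·⌉ = 554
j=5: r + 4k = 718.464571… → ⌈·⌉ = 719
j=6: r + 5k = 883.321714… → ⌈·⌉ = 884
j=7: r + 6k = 1048.178857… → ⌈·⌉ = 1049
j=8: r + 7k = 1213.036 → ⌈·⌉ = 1214
j=9: r + 8k = 1377.893142… → ⌈·⌉ = 1378
j=10: r + 9k = 1542.750285… → ⌈·⌉ = 1543
j=11: r + 10k = 1707.607428… → ⌈·⌉ = 1708
j=12: r + 11k = 1872.464571… → ⌈·⌉ = 1873
j=13: r + 12k = 2037.321714… → ⌈·⌉ = 2038
j=14: r + 13k = 2202.178857… → ⌈·⌉ = 2203

60, 224, 389, 554, 719, 884, 1049, 1214, 1378, 1543, 1708, 1873, 2038, 2203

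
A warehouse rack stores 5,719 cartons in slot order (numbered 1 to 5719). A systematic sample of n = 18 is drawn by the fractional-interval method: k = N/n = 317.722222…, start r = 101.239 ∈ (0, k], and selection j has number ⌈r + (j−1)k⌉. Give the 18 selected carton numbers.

j=1: r + 0k = 101.239 → ⌈·⌉ = 102
j=2: r + 1k = 418.961222… → ⌈·⌉ = 419
j=3: r + 2k = 736.683444… → ⌈·⌉ = 737
j=4: r + 3k = 1054.405666… → ⌈·⌉ = 1055
j=5: r + 4k = 1372.127888… → ⌈·⌉ = 1373
j=6: r + 5k = 1689.850111… → ⌈·⌉ = 1690
j=7: r + 6k = 2007.572333… → ⌈·⌉ = 2008
j=8: r + 7k = 2325.294555… → ⌈·⌉ = 2326
j=9: r + 8k = 2643.016777… → ⌈·⌉ = 2644
j=10: r + 9k = 2960.739 → ⌈·⌉ = 2961
j=11: r + 10k = 3278.461222… → ⌈·⌉ = 3279
j=12: r + 11k = 3596.183444… → ⌈·⌉ = 3597
j=13: r + 12k = 3913.905666… → ⌈·⌉ = 3914
j=14: r + 13k = 4231.627888… → ⌈·⌉ = 4232
j=15: r + 14k = 4549.350111… → ⌈·⌉ = 4550
j=16: r + 15k = 4867.072333… → ⌈·⌉ = 4868
j=17: r + 16k = 5184.794555… → ⌈·⌉ = 5185
j=18: r + 17k = 5502.516777… → ⌈·⌉ = 5503

102, 419, 737, 1055, 1373, 1690, 2008, 2326, 2644, 2961, 3279, 3597, 3914, 4232, 4550, 4868, 5185, 5503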